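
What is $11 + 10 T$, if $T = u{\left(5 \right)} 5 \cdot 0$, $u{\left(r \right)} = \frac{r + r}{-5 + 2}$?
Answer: $11$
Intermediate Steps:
$u{\left(r \right)} = - \frac{2 r}{3}$ ($u{\left(r \right)} = \frac{2 r}{-3} = 2 r \left(- \frac{1}{3}\right) = - \frac{2 r}{3}$)
$T = 0$ ($T = \left(- \frac{2}{3}\right) 5 \cdot 5 \cdot 0 = \left(- \frac{10}{3}\right) 5 \cdot 0 = \left(- \frac{50}{3}\right) 0 = 0$)
$11 + 10 T = 11 + 10 \cdot 0 = 11 + 0 = 11$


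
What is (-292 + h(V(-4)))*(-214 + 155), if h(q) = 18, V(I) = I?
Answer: 16166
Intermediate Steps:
(-292 + h(V(-4)))*(-214 + 155) = (-292 + 18)*(-214 + 155) = -274*(-59) = 16166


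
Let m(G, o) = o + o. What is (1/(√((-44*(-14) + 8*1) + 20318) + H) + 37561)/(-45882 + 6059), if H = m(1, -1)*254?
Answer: -4453269467/4721454703 + √20942/9442909406 ≈ -0.94320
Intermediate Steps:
m(G, o) = 2*o
H = -508 (H = (2*(-1))*254 = -2*254 = -508)
(1/(√((-44*(-14) + 8*1) + 20318) + H) + 37561)/(-45882 + 6059) = (1/(√((-44*(-14) + 8*1) + 20318) - 508) + 37561)/(-45882 + 6059) = (1/(√((616 + 8) + 20318) - 508) + 37561)/(-39823) = (1/(√(624 + 20318) - 508) + 37561)*(-1/39823) = (1/(√20942 - 508) + 37561)*(-1/39823) = (1/(-508 + √20942) + 37561)*(-1/39823) = (37561 + 1/(-508 + √20942))*(-1/39823) = -37561/39823 - 1/(39823*(-508 + √20942))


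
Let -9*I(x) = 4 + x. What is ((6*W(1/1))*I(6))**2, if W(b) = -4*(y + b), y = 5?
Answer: 25600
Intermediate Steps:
I(x) = -4/9 - x/9 (I(x) = -(4 + x)/9 = -4/9 - x/9)
W(b) = -20 - 4*b (W(b) = -4*(5 + b) = -20 - 4*b)
((6*W(1/1))*I(6))**2 = ((6*(-20 - 4/1))*(-4/9 - 1/9*6))**2 = ((6*(-20 - 4*1))*(-4/9 - 2/3))**2 = ((6*(-20 - 4))*(-10/9))**2 = ((6*(-24))*(-10/9))**2 = (-144*(-10/9))**2 = 160**2 = 25600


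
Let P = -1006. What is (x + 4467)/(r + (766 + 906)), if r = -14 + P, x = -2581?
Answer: 943/326 ≈ 2.8926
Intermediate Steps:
r = -1020 (r = -14 - 1006 = -1020)
(x + 4467)/(r + (766 + 906)) = (-2581 + 4467)/(-1020 + (766 + 906)) = 1886/(-1020 + 1672) = 1886/652 = 1886*(1/652) = 943/326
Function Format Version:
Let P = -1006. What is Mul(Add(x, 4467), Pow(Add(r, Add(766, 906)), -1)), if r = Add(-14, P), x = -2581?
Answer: Rational(943, 326) ≈ 2.8926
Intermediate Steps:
r = -1020 (r = Add(-14, -1006) = -1020)
Mul(Add(x, 4467), Pow(Add(r, Add(766, 906)), -1)) = Mul(Add(-2581, 4467), Pow(Add(-1020, Add(766, 906)), -1)) = Mul(1886, Pow(Add(-1020, 1672), -1)) = Mul(1886, Pow(652, -1)) = Mul(1886, Rational(1, 652)) = Rational(943, 326)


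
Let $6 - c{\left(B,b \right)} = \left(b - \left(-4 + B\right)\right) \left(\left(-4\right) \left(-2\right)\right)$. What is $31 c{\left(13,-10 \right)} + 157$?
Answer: $5055$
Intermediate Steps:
$c{\left(B,b \right)} = -26 - 8 b + 8 B$ ($c{\left(B,b \right)} = 6 - \left(b - \left(-4 + B\right)\right) \left(\left(-4\right) \left(-2\right)\right) = 6 - \left(4 + b - B\right) 8 = 6 - \left(32 - 8 B + 8 b\right) = -26 - 8 b + 8 B$)
$31 c{\left(13,-10 \right)} + 157 = 31 \left(-26 - -80 + 8 \cdot 13\right) + 157 = 31 \left(-26 + 80 + 104\right) + 157 = 31 \cdot 158 + 157 = 4898 + 157 = 5055$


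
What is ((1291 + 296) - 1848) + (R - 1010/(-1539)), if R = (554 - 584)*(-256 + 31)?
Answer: 9987581/1539 ≈ 6489.7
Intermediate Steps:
R = 6750 (R = -30*(-225) = 6750)
((1291 + 296) - 1848) + (R - 1010/(-1539)) = ((1291 + 296) - 1848) + (6750 - 1010/(-1539)) = (1587 - 1848) + (6750 - 1010*(-1/1539)) = -261 + (6750 + 1010/1539) = -261 + 10389260/1539 = 9987581/1539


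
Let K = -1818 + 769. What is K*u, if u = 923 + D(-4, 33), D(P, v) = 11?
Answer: -979766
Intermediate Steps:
u = 934 (u = 923 + 11 = 934)
K = -1049
K*u = -1049*934 = -979766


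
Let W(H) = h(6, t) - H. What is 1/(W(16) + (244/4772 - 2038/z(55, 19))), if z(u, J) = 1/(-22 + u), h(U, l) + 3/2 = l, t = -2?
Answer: -2386/160514449 ≈ -1.4865e-5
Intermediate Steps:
h(U, l) = -3/2 + l
W(H) = -7/2 - H (W(H) = (-3/2 - 2) - H = -7/2 - H)
1/(W(16) + (244/4772 - 2038/z(55, 19))) = 1/((-7/2 - 1*16) + (244/4772 - 2038/(1/(-22 + 55)))) = 1/((-7/2 - 16) + (244*(1/4772) - 2038/(1/33))) = 1/(-39/2 + (61/1193 - 2038/1/33)) = 1/(-39/2 + (61/1193 - 2038*33)) = 1/(-39/2 + (61/1193 - 67254)) = 1/(-39/2 - 80233961/1193) = 1/(-160514449/2386) = -2386/160514449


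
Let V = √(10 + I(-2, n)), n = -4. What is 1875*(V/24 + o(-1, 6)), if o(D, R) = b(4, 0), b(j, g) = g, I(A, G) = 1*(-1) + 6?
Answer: 625*√15/8 ≈ 302.58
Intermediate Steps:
I(A, G) = 5 (I(A, G) = -1 + 6 = 5)
V = √15 (V = √(10 + 5) = √15 ≈ 3.8730)
o(D, R) = 0
1875*(V/24 + o(-1, 6)) = 1875*(√15/24 + 0) = 1875*(√15/24) = 625*√15/8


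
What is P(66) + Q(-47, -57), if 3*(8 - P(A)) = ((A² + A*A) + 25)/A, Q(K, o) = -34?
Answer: -13885/198 ≈ -70.126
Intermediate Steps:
P(A) = 8 - (25 + 2*A²)/(3*A) (P(A) = 8 - ((A² + A*A) + 25)/(3*A) = 8 - ((A² + A²) + 25)/(3*A) = 8 - (2*A² + 25)/(3*A) = 8 - (25 + 2*A²)/(3*A))
P(66) + Q(-47, -57) = (8 - 25/3/66 - ⅔*66) - 34 = (8 - 25/3*1/66 - 44) - 34 = (8 - 25/198 - 44) - 34 = -7153/198 - 34 = -13885/198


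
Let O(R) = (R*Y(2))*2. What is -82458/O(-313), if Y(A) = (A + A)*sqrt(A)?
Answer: 41229*sqrt(2)/2504 ≈ 23.285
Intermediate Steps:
Y(A) = 2*A**(3/2) (Y(A) = (2*A)*sqrt(A) = 2*A**(3/2))
O(R) = 8*R*sqrt(2) (O(R) = (R*(2*2**(3/2)))*2 = (R*(2*(2*sqrt(2))))*2 = (R*(4*sqrt(2)))*2 = (4*R*sqrt(2))*2 = 8*R*sqrt(2))
-82458/O(-313) = -82458*(-sqrt(2)/5008) = -(-41229)*sqrt(2)/2504 = 41229*sqrt(2)/2504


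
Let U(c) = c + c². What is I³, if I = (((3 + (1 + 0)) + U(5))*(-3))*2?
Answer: -8489664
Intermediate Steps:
I = -204 (I = (((3 + (1 + 0)) + 5*(1 + 5))*(-3))*2 = (((3 + 1) + 5*6)*(-3))*2 = ((4 + 30)*(-3))*2 = (34*(-3))*2 = -102*2 = -204)
I³ = (-204)³ = -8489664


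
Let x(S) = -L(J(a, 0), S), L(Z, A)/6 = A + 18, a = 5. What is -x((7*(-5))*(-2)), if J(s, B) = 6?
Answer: 528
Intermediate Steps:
L(Z, A) = 108 + 6*A (L(Z, A) = 6*(A + 18) = 6*(18 + A) = 108 + 6*A)
x(S) = -108 - 6*S (x(S) = -(108 + 6*S) = -108 - 6*S)
-x((7*(-5))*(-2)) = -(-108 - 6*7*(-5)*(-2)) = -(-108 - (-210)*(-2)) = -(-108 - 6*70) = -(-108 - 420) = -1*(-528) = 528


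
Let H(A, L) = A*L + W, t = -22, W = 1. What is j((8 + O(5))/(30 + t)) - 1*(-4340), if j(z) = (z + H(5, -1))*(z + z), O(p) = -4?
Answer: 8673/2 ≈ 4336.5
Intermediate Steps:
H(A, L) = 1 + A*L (H(A, L) = A*L + 1 = 1 + A*L)
j(z) = 2*z*(-4 + z) (j(z) = (z + (1 + 5*(-1)))*(z + z) = (z + (1 - 5))*(2*z) = (z - 4)*(2*z) = (-4 + z)*(2*z) = 2*z*(-4 + z))
j((8 + O(5))/(30 + t)) - 1*(-4340) = 2*((8 - 4)/(30 - 22))*(-4 + (8 - 4)/(30 - 22)) - 1*(-4340) = 2*(4/8)*(-4 + 4/8) + 4340 = 2*(4*(⅛))*(-4 + 4*(⅛)) + 4340 = 2*(½)*(-4 + ½) + 4340 = 2*(½)*(-7/2) + 4340 = -7/2 + 4340 = 8673/2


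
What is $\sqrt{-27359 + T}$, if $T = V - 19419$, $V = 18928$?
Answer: $5 i \sqrt{1114} \approx 166.88 i$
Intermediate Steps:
$T = -491$ ($T = 18928 - 19419 = -491$)
$\sqrt{-27359 + T} = \sqrt{-27359 - 491} = \sqrt{-27850} = 5 i \sqrt{1114}$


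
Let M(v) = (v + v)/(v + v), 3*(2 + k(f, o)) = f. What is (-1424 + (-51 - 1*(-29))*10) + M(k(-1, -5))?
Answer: -1643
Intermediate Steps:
k(f, o) = -2 + f/3
M(v) = 1 (M(v) = (2*v)/((2*v)) = (2*v)*(1/(2*v)) = 1)
(-1424 + (-51 - 1*(-29))*10) + M(k(-1, -5)) = (-1424 + (-51 - 1*(-29))*10) + 1 = (-1424 + (-51 + 29)*10) + 1 = (-1424 - 22*10) + 1 = (-1424 - 220) + 1 = -1644 + 1 = -1643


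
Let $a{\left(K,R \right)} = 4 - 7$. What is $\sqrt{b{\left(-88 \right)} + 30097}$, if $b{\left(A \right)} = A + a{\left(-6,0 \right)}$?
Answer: $3 \sqrt{3334} \approx 173.22$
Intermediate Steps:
$a{\left(K,R \right)} = -3$
$b{\left(A \right)} = -3 + A$ ($b{\left(A \right)} = A - 3 = -3 + A$)
$\sqrt{b{\left(-88 \right)} + 30097} = \sqrt{\left(-3 - 88\right) + 30097} = \sqrt{-91 + 30097} = \sqrt{30006} = 3 \sqrt{3334}$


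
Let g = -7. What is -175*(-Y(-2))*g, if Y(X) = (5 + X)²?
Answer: -11025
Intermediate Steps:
-175*(-Y(-2))*g = -175*(-(5 - 2)²)*(-7) = -175*(-1*3²)*(-7) = -175*(-1*9)*(-7) = -(-1575)*(-7) = -175*63 = -11025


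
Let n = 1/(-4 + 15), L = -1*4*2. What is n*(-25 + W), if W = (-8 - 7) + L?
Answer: -48/11 ≈ -4.3636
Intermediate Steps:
L = -8 (L = -4*2 = -8)
n = 1/11 ≈ 0.090909
W = -23 (W = (-8 - 7) - 8 = -15 - 8 = -23)
n*(-25 + W) = (-25 - 23)/11 = (1/11)*(-48) = -48/11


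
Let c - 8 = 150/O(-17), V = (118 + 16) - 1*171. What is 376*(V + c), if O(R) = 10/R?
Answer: -106784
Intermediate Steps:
V = -37 (V = 134 - 171 = -37)
c = -247 (c = 8 + 150/((10/(-17))) = 8 + 150/((10*(-1/17))) = 8 + 150/(-10/17) = 8 + 150*(-17/10) = 8 - 255 = -247)
376*(V + c) = 376*(-37 - 247) = 376*(-284) = -106784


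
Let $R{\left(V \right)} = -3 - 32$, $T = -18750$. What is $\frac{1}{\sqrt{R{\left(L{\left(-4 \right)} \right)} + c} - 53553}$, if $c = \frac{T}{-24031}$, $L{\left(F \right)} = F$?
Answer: $- \frac{1286932143}{68919077876414} - \frac{i \sqrt{19761532385}}{68919077876414} \approx -1.8673 \cdot 10^{-5} - 2.0397 \cdot 10^{-9} i$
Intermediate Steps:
$R{\left(V \right)} = -35$ ($R{\left(V \right)} = -3 - 32 = -35$)
$c = \frac{18750}{24031}$ ($c = - \frac{18750}{-24031} = \left(-18750\right) \left(- \frac{1}{24031}\right) = \frac{18750}{24031} \approx 0.78024$)
$\frac{1}{\sqrt{R{\left(L{\left(-4 \right)} \right)} + c} - 53553} = \frac{1}{\sqrt{-35 + \frac{18750}{24031}} - 53553} = \frac{1}{\sqrt{- \frac{822335}{24031}} - 53553} = \frac{1}{\frac{i \sqrt{19761532385}}{24031} - 53553} = \frac{1}{-53553 + \frac{i \sqrt{19761532385}}{24031}}$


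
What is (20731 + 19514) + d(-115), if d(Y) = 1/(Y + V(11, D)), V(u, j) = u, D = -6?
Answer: 4185479/104 ≈ 40245.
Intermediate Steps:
d(Y) = 1/(11 + Y) (d(Y) = 1/(Y + 11) = 1/(11 + Y))
(20731 + 19514) + d(-115) = (20731 + 19514) + 1/(11 - 115) = 40245 + 1/(-104) = 40245 - 1/104 = 4185479/104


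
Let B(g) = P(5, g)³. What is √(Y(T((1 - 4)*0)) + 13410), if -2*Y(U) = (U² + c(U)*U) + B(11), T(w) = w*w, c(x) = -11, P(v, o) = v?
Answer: √53390/2 ≈ 115.53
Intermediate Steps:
B(g) = 125 (B(g) = 5³ = 125)
T(w) = w²
Y(U) = -125/2 - U²/2 + 11*U/2 (Y(U) = -((U² - 11*U) + 125)/2 = -(125 + U² - 11*U)/2 = -125/2 - U²/2 + 11*U/2)
√(Y(T((1 - 4)*0)) + 13410) = √((-125/2 - (((1 - 4)*0)²)²/2 + 11*((1 - 4)*0)²/2) + 13410) = √((-125/2 - ((-3*0)²)²/2 + 11*(-3*0)²/2) + 13410) = √((-125/2 - (0²)²/2 + (11/2)*0²) + 13410) = √((-125/2 - ½*0² + (11/2)*0) + 13410) = √((-125/2 - ½*0 + 0) + 13410) = √((-125/2 + 0 + 0) + 13410) = √(-125/2 + 13410) = √(26695/2) = √53390/2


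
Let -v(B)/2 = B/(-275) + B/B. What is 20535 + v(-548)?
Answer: 5645479/275 ≈ 20529.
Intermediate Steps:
v(B) = -2 + 2*B/275 (v(B) = -2*(B/(-275) + B/B) = -2*(B*(-1/275) + 1) = -2*(-B/275 + 1) = -2*(1 - B/275) = -2 + 2*B/275)
20535 + v(-548) = 20535 + (-2 + (2/275)*(-548)) = 20535 + (-2 - 1096/275) = 20535 - 1646/275 = 5645479/275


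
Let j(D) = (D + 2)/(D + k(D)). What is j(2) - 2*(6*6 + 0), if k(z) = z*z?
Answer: -214/3 ≈ -71.333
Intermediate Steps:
k(z) = z²
j(D) = (2 + D)/(D + D²) (j(D) = (D + 2)/(D + D²) = (2 + D)/(D + D²))
j(2) - 2*(6*6 + 0) = (2 + 2)/(2*(1 + 2)) - 2*(6*6 + 0) = (½)*4/3 - 2*(36 + 0) = (½)*(⅓)*4 - 2*36 = ⅔ - 72 = -214/3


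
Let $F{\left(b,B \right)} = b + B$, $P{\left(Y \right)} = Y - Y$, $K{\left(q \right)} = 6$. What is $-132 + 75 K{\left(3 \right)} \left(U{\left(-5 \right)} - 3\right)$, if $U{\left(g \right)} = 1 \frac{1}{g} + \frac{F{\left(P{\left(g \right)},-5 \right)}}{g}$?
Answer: $-1122$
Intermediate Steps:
$P{\left(Y \right)} = 0$
$F{\left(b,B \right)} = B + b$
$U{\left(g \right)} = - \frac{4}{g}$ ($U{\left(g \right)} = 1 \frac{1}{g} + \frac{-5 + 0}{g} = \frac{1}{g} - \frac{5}{g} = - \frac{4}{g}$)
$-132 + 75 K{\left(3 \right)} \left(U{\left(-5 \right)} - 3\right) = -132 + 75 \cdot 6 \left(- \frac{4}{-5} - 3\right) = -132 + 75 \cdot 6 \left(\left(-4\right) \left(- \frac{1}{5}\right) - 3\right) = -132 + 75 \cdot 6 \left(\frac{4}{5} - 3\right) = -132 + 75 \cdot 6 \left(- \frac{11}{5}\right) = -132 + 75 \left(- \frac{66}{5}\right) = -132 - 990 = -1122$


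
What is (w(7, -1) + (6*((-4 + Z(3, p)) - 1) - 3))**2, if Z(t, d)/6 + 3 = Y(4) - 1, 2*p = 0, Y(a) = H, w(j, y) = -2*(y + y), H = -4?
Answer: 100489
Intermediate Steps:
w(j, y) = -4*y
Y(a) = -4
p = 0 (p = (1/2)*0 = 0)
Z(t, d) = -48 (Z(t, d) = -18 + 6*(-4 - 1) = -18 + 6*(-5) = -18 - 30 = -48)
(w(7, -1) + (6*((-4 + Z(3, p)) - 1) - 3))**2 = (-4*(-1) + (6*((-4 - 48) - 1) - 3))**2 = (4 + (6*(-52 - 1) - 3))**2 = (4 + (6*(-53) - 3))**2 = (4 + (-318 - 3))**2 = (4 - 321)**2 = (-317)**2 = 100489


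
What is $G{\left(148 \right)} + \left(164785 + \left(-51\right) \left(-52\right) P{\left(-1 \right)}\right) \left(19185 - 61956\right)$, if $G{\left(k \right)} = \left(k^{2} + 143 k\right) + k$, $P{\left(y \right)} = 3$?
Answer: $-7388262095$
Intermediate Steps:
$G{\left(k \right)} = k^{2} + 144 k$
$G{\left(148 \right)} + \left(164785 + \left(-51\right) \left(-52\right) P{\left(-1 \right)}\right) \left(19185 - 61956\right) = 148 \left(144 + 148\right) + \left(164785 + \left(-51\right) \left(-52\right) 3\right) \left(19185 - 61956\right) = 148 \cdot 292 + \left(164785 + 2652 \cdot 3\right) \left(19185 - 61956\right) = 43216 + \left(164785 + 7956\right) \left(-42771\right) = 43216 + 172741 \left(-42771\right) = 43216 - 7388305311 = -7388262095$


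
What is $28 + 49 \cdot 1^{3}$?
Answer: $77$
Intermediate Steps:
$28 + 49 \cdot 1^{3} = 28 + 49 \cdot 1 = 28 + 49 = 77$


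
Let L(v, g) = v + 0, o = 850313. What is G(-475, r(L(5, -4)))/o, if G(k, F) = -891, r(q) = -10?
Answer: -891/850313 ≈ -0.0010478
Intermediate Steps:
L(v, g) = v
G(-475, r(L(5, -4)))/o = -891/850313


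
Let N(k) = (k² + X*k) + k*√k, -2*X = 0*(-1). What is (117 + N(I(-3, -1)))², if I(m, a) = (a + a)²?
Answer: 19881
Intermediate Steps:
X = 0 (X = -0*(-1) = -½*0 = 0)
I(m, a) = 4*a² (I(m, a) = (2*a)² = 4*a²)
N(k) = k² + k^(3/2) (N(k) = (k² + 0*k) + k*√k = (k² + 0) + k^(3/2) = k² + k^(3/2))
(117 + N(I(-3, -1)))² = (117 + ((4*(-1)²)² + (4*(-1)²)^(3/2)))² = (117 + ((4*1)² + (4*1)^(3/2)))² = (117 + (4² + 4^(3/2)))² = (117 + (16 + 8))² = (117 + 24)² = 141² = 19881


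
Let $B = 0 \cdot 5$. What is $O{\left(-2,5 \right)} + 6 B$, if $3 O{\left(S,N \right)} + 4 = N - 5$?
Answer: $- \frac{4}{3} \approx -1.3333$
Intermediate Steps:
$O{\left(S,N \right)} = -3 + \frac{N}{3}$ ($O{\left(S,N \right)} = - \frac{4}{3} + \frac{N - 5}{3} = - \frac{4}{3} + \frac{-5 + N}{3} = - \frac{4}{3} + \left(- \frac{5}{3} + \frac{N}{3}\right) = -3 + \frac{N}{3}$)
$B = 0$
$O{\left(-2,5 \right)} + 6 B = \left(-3 + \frac{1}{3} \cdot 5\right) + 6 \cdot 0 = \left(-3 + \frac{5}{3}\right) + 0 = - \frac{4}{3} + 0 = - \frac{4}{3}$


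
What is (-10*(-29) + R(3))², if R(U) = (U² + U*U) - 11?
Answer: 88209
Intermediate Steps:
R(U) = -11 + 2*U² (R(U) = (U² + U²) - 11 = 2*U² - 11 = -11 + 2*U²)
(-10*(-29) + R(3))² = (-10*(-29) + (-11 + 2*3²))² = (290 + (-11 + 2*9))² = (290 + (-11 + 18))² = (290 + 7)² = 297² = 88209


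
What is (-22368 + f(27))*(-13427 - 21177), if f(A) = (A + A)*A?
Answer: 723569640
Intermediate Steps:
f(A) = 2*A² (f(A) = (2*A)*A = 2*A²)
(-22368 + f(27))*(-13427 - 21177) = (-22368 + 2*27²)*(-13427 - 21177) = (-22368 + 2*729)*(-34604) = (-22368 + 1458)*(-34604) = -20910*(-34604) = 723569640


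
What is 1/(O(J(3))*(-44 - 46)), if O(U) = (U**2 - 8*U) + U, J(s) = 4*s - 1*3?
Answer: -1/1620 ≈ -0.00061728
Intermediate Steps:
J(s) = -3 + 4*s (J(s) = 4*s - 3 = -3 + 4*s)
O(U) = U**2 - 7*U
1/(O(J(3))*(-44 - 46)) = 1/(((-3 + 4*3)*(-7 + (-3 + 4*3)))*(-44 - 46)) = 1/(((-3 + 12)*(-7 + (-3 + 12)))*(-90)) = 1/((9*(-7 + 9))*(-90)) = 1/((9*2)*(-90)) = 1/(18*(-90)) = 1/(-1620) = -1/1620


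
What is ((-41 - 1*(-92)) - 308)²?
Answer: 66049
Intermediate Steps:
((-41 - 1*(-92)) - 308)² = ((-41 + 92) - 308)² = (51 - 308)² = (-257)² = 66049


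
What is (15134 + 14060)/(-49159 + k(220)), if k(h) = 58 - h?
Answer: -29194/49321 ≈ -0.59192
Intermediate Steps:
(15134 + 14060)/(-49159 + k(220)) = (15134 + 14060)/(-49159 + (58 - 1*220)) = 29194/(-49159 + (58 - 220)) = 29194/(-49159 - 162) = 29194/(-49321) = 29194*(-1/49321) = -29194/49321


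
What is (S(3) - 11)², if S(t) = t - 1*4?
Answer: 144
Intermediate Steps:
S(t) = -4 + t (S(t) = t - 4 = -4 + t)
(S(3) - 11)² = ((-4 + 3) - 11)² = (-1 - 11)² = (-12)² = 144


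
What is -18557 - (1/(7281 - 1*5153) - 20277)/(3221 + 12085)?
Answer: -604380015121/32571168 ≈ -18556.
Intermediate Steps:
-18557 - (1/(7281 - 1*5153) - 20277)/(3221 + 12085) = -18557 - (1/(7281 - 5153) - 20277)/15306 = -18557 - (1/2128 - 20277)/15306 = -18557 - (-43149455)/(2128*15306) = -18557 - 1*(-43149455/32571168) = -18557 + 43149455/32571168 = -604380015121/32571168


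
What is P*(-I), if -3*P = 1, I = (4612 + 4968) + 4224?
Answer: 13804/3 ≈ 4601.3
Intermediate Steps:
I = 13804 (I = 9580 + 4224 = 13804)
P = -⅓ (P = -⅓*1 = -⅓ ≈ -0.33333)
P*(-I) = -(-1)*13804/3 = -⅓*(-13804) = 13804/3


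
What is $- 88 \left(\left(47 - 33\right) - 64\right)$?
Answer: $4400$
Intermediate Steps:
$- 88 \left(\left(47 - 33\right) - 64\right) = - 88 \left(14 - 64\right) = \left(-88\right) \left(-50\right) = 4400$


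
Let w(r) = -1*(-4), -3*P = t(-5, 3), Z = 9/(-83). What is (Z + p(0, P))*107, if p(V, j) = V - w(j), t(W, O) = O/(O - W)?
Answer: -36487/83 ≈ -439.60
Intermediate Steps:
Z = -9/83 (Z = 9*(-1/83) = -9/83 ≈ -0.10843)
P = -⅛ (P = -1/(3 - 1*(-5)) = -1/(3 + 5) = -1/8 = -⅓*3/8 = -⅛ ≈ -0.12500)
w(r) = 4
p(V, j) = -4 + V (p(V, j) = V - 1*4 = V - 4 = -4 + V)
(Z + p(0, P))*107 = (-9/83 + (-4 + 0))*107 = (-9/83 - 4)*107 = -341/83*107 = -36487/83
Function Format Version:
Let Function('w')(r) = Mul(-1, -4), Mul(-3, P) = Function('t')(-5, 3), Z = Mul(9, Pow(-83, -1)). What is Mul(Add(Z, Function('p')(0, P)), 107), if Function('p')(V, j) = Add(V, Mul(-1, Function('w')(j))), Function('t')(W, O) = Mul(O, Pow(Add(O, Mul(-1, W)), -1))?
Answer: Rational(-36487, 83) ≈ -439.60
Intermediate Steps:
Z = Rational(-9, 83) (Z = Mul(9, Rational(-1, 83)) = Rational(-9, 83) ≈ -0.10843)
P = Rational(-1, 8) (P = Mul(Rational(-1, 3), Mul(3, Pow(Add(3, Mul(-1, -5)), -1))) = Mul(Rational(-1, 3), Mul(3, Pow(Add(3, 5), -1))) = Mul(Rational(-1, 3), Mul(3, Pow(8, -1))) = Mul(Rational(-1, 3), Mul(3, Rational(1, 8))) = Mul(Rational(-1, 3), Rational(3, 8)) = Rational(-1, 8) ≈ -0.12500)
Function('w')(r) = 4
Function('p')(V, j) = Add(-4, V) (Function('p')(V, j) = Add(V, Mul(-1, 4)) = Add(V, -4) = Add(-4, V))
Mul(Add(Z, Function('p')(0, P)), 107) = Mul(Add(Rational(-9, 83), Add(-4, 0)), 107) = Mul(Add(Rational(-9, 83), -4), 107) = Mul(Rational(-341, 83), 107) = Rational(-36487, 83)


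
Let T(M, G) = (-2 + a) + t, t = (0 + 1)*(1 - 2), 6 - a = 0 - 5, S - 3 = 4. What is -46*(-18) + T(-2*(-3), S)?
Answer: 836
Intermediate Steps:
S = 7 (S = 3 + 4 = 7)
a = 11 (a = 6 - (0 - 5) = 6 - 1*(-5) = 6 + 5 = 11)
t = -1 (t = 1*(-1) = -1)
T(M, G) = 8 (T(M, G) = (-2 + 11) - 1 = 9 - 1 = 8)
-46*(-18) + T(-2*(-3), S) = -46*(-18) + 8 = 828 + 8 = 836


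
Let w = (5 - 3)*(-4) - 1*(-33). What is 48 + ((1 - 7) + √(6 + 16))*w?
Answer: -102 + 25*√22 ≈ 15.260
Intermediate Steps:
w = 25 (w = 2*(-4) + 33 = -8 + 33 = 25)
48 + ((1 - 7) + √(6 + 16))*w = 48 + ((1 - 7) + √(6 + 16))*25 = 48 + (-6 + √22)*25 = 48 + (-150 + 25*√22) = -102 + 25*√22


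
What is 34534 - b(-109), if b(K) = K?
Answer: 34643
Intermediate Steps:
34534 - b(-109) = 34534 - 1*(-109) = 34534 + 109 = 34643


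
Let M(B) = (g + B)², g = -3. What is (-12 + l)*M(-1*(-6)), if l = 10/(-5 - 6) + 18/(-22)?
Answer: -1359/11 ≈ -123.55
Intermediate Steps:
l = -19/11 (l = 10/(-11) + 18*(-1/22) = 10*(-1/11) - 9/11 = -10/11 - 9/11 = -19/11 ≈ -1.7273)
M(B) = (-3 + B)²
(-12 + l)*M(-1*(-6)) = (-12 - 19/11)*(-3 - 1*(-6))² = -151*(-3 + 6)²/11 = -151/11*3² = -151/11*9 = -1359/11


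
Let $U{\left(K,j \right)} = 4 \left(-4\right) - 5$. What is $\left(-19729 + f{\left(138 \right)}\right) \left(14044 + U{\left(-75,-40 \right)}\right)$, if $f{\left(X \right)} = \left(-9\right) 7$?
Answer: $-277543216$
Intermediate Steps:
$U{\left(K,j \right)} = -21$ ($U{\left(K,j \right)} = -16 - 5 = -21$)
$f{\left(X \right)} = -63$
$\left(-19729 + f{\left(138 \right)}\right) \left(14044 + U{\left(-75,-40 \right)}\right) = \left(-19729 - 63\right) \left(14044 - 21\right) = \left(-19792\right) 14023 = -277543216$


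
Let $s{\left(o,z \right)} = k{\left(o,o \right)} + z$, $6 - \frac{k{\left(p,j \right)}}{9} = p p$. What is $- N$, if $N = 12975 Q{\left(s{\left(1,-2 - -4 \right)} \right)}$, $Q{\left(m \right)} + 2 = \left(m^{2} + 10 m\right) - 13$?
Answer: $-34565400$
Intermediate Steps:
$k{\left(p,j \right)} = 54 - 9 p^{2}$ ($k{\left(p,j \right)} = 54 - 9 p p = 54 - 9 p^{2}$)
$s{\left(o,z \right)} = 54 + z - 9 o^{2}$ ($s{\left(o,z \right)} = \left(54 - 9 o^{2}\right) + z = 54 + z - 9 o^{2}$)
$Q{\left(m \right)} = -15 + m^{2} + 10 m$ ($Q{\left(m \right)} = -2 - \left(13 - m^{2} - 10 m\right) = -2 + \left(-13 + m^{2} + 10 m\right) = -15 + m^{2} + 10 m$)
$N = 34565400$ ($N = 12975 \left(-15 + \left(54 - -2 - 9 \cdot 1^{2}\right)^{2} + 10 \left(54 - -2 - 9 \cdot 1^{2}\right)\right) = 12975 \left(-15 + \left(54 + \left(-2 + 4\right) - 9\right)^{2} + 10 \left(54 + \left(-2 + 4\right) - 9\right)\right) = 12975 \left(-15 + \left(54 + 2 - 9\right)^{2} + 10 \left(54 + 2 - 9\right)\right) = 12975 \left(-15 + 47^{2} + 10 \cdot 47\right) = 12975 \left(-15 + 2209 + 470\right) = 12975 \cdot 2664 = 34565400$)
$- N = \left(-1\right) 34565400 = -34565400$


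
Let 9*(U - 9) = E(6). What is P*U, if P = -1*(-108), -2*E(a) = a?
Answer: 936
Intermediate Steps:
E(a) = -a/2
P = 108
U = 26/3 (U = 9 + (-½*6)/9 = 9 + (⅑)*(-3) = 9 - ⅓ = 26/3 ≈ 8.6667)
P*U = 108*(26/3) = 936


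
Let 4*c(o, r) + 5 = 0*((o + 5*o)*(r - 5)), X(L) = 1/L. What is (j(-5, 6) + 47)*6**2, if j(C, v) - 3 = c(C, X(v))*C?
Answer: 2025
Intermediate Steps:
X(L) = 1/L
c(o, r) = -5/4 (c(o, r) = -5/4 + (0*((o + 5*o)*(r - 5)))/4 = -5/4 + (0*((6*o)*(-5 + r)))/4 = -5/4 + (0*(6*o*(-5 + r)))/4 = -5/4 + (1/4)*0 = -5/4 + 0 = -5/4)
j(C, v) = 3 - 5*C/4
(j(-5, 6) + 47)*6**2 = ((3 - 5/4*(-5)) + 47)*6**2 = ((3 + 25/4) + 47)*36 = (37/4 + 47)*36 = (225/4)*36 = 2025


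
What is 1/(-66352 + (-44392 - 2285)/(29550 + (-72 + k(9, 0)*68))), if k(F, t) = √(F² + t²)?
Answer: -10030/665526119 ≈ -1.5071e-5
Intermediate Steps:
1/(-66352 + (-44392 - 2285)/(29550 + (-72 + k(9, 0)*68))) = 1/(-66352 + (-44392 - 2285)/(29550 + (-72 + √(9² + 0²)*68))) = 1/(-66352 - 46677/(29550 + (-72 + √(81 + 0)*68))) = 1/(-66352 - 46677/(29550 + (-72 + √81*68))) = 1/(-66352 - 46677/(29550 + (-72 + 9*68))) = 1/(-66352 - 46677/(29550 + (-72 + 612))) = 1/(-66352 - 46677/(29550 + 540)) = 1/(-66352 - 46677/30090) = 1/(-66352 - 46677*1/30090) = 1/(-66352 - 15559/10030) = 1/(-665526119/10030) = -10030/665526119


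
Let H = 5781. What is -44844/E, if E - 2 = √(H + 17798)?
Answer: 89688/23575 - 44844*√23579/23575 ≈ -288.28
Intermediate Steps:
E = 2 + √23579 (E = 2 + √(5781 + 17798) = 2 + √23579 ≈ 155.55)
-44844/E = -44844/(2 + √23579)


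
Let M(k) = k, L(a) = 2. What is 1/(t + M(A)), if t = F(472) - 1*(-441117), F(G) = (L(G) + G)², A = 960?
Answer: 1/666753 ≈ 1.4998e-6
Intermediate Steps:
F(G) = (2 + G)²
t = 665793 (t = (2 + 472)² - 1*(-441117) = 474² + 441117 = 224676 + 441117 = 665793)
1/(t + M(A)) = 1/(665793 + 960) = 1/666753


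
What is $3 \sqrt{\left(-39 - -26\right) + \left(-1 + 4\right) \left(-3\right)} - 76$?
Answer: $-76 + 3 i \sqrt{22} \approx -76.0 + 14.071 i$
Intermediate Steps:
$3 \sqrt{\left(-39 - -26\right) + \left(-1 + 4\right) \left(-3\right)} - 76 = 3 \sqrt{\left(-39 + 26\right) + 3 \left(-3\right)} - 76 = 3 \sqrt{-13 - 9} - 76 = 3 \sqrt{-22} - 76 = 3 i \sqrt{22} - 76 = -76 + 3 i \sqrt{22}$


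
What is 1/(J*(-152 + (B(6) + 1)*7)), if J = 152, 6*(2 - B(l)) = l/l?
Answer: -3/60268 ≈ -4.9778e-5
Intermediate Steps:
B(l) = 11/6 (B(l) = 2 - l/(6*l) = 2 - ⅙*1 = 2 - ⅙ = 11/6)
1/(J*(-152 + (B(6) + 1)*7)) = 1/(152*(-152 + (11/6 + 1)*7)) = 1/(152*(-152 + (17/6)*7)) = 1/(152*(-152 + 119/6)) = 1/(152*(-793/6)) = 1/(-60268/3) = -3/60268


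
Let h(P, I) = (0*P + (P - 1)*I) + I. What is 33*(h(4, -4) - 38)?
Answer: -1782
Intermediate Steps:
h(P, I) = I + I*(-1 + P) (h(P, I) = (0 + (-1 + P)*I) + I = (0 + I*(-1 + P)) + I = I*(-1 + P) + I = I + I*(-1 + P))
33*(h(4, -4) - 38) = 33*(-4*4 - 38) = 33*(-16 - 38) = 33*(-54) = -1782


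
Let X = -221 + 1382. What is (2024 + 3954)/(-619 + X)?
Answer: 2989/271 ≈ 11.030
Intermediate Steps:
X = 1161
(2024 + 3954)/(-619 + X) = (2024 + 3954)/(-619 + 1161) = 5978/542 = 5978*(1/542) = 2989/271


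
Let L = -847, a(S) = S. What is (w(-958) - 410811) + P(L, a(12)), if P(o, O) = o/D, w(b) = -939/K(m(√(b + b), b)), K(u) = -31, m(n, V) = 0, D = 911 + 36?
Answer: -12059315551/29357 ≈ -4.1078e+5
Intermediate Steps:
D = 947
w(b) = 939/31 (w(b) = -939/(-31) = -939*(-1/31) = 939/31)
P(o, O) = o/947
(w(-958) - 410811) + P(L, a(12)) = (939/31 - 410811) + (1/947)*(-847) = -12734202/31 - 847/947 = -12059315551/29357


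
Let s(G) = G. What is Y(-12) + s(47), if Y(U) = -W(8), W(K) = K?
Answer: 39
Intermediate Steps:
Y(U) = -8 (Y(U) = -1*8 = -8)
Y(-12) + s(47) = -8 + 47 = 39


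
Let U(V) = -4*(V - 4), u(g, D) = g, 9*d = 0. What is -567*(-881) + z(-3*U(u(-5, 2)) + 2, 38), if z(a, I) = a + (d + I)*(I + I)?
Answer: 502309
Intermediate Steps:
d = 0 (d = (⅑)*0 = 0)
U(V) = 16 - 4*V (U(V) = -4*(-4 + V) = 16 - 4*V)
z(a, I) = a + 2*I² (z(a, I) = a + (0 + I)*(I + I) = a + I*(2*I) = a + 2*I²)
-567*(-881) + z(-3*U(u(-5, 2)) + 2, 38) = -567*(-881) + ((-3*(16 - 4*(-5)) + 2) + 2*38²) = 499527 + ((-3*(16 + 20) + 2) + 2*1444) = 499527 + ((-3*36 + 2) + 2888) = 499527 + ((-108 + 2) + 2888) = 499527 + (-106 + 2888) = 499527 + 2782 = 502309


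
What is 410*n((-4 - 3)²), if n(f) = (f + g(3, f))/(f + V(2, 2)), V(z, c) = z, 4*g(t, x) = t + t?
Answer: 20705/51 ≈ 405.98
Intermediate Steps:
g(t, x) = t/2 (g(t, x) = (t + t)/4 = (2*t)/4 = t/2)
n(f) = (3/2 + f)/(2 + f) (n(f) = (f + (½)*3)/(f + 2) = (f + 3/2)/(2 + f) = (3/2 + f)/(2 + f))
410*n((-4 - 3)²) = 410*((3/2 + (-4 - 3)²)/(2 + (-4 - 3)²)) = 410*((3/2 + (-7)²)/(2 + (-7)²)) = 410*((3/2 + 49)/(2 + 49)) = 410*((101/2)/51) = 410*((1/51)*(101/2)) = 410*(101/102) = 20705/51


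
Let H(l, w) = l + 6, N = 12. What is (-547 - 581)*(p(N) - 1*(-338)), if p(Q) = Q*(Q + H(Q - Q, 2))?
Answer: -624912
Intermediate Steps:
H(l, w) = 6 + l
p(Q) = Q*(6 + Q) (p(Q) = Q*(Q + (6 + (Q - Q))) = Q*(Q + (6 + 0)) = Q*(Q + 6) = Q*(6 + Q))
(-547 - 581)*(p(N) - 1*(-338)) = (-547 - 581)*(12*(6 + 12) - 1*(-338)) = -1128*(12*18 + 338) = -1128*(216 + 338) = -1128*554 = -624912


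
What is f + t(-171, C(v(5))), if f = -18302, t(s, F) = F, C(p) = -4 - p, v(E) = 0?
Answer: -18306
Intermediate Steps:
f + t(-171, C(v(5))) = -18302 + (-4 - 1*0) = -18302 + (-4 + 0) = -18302 - 4 = -18306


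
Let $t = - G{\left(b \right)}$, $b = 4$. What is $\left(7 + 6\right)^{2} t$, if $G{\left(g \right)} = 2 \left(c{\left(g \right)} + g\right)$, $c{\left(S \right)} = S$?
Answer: $-2704$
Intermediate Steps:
$G{\left(g \right)} = 4 g$ ($G{\left(g \right)} = 2 \left(g + g\right) = 2 \cdot 2 g = 4 g$)
$t = -16$ ($t = - 4 \cdot 4 = \left(-1\right) 16 = -16$)
$\left(7 + 6\right)^{2} t = \left(7 + 6\right)^{2} \left(-16\right) = 13^{2} \left(-16\right) = 169 \left(-16\right) = -2704$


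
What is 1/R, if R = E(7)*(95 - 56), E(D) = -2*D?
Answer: -1/546 ≈ -0.0018315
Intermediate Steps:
R = -546 (R = (-2*7)*(95 - 56) = -14*39 = -546)
1/R = 1/(-546) = -1/546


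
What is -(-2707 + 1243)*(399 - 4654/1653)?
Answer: 319587784/551 ≈ 5.8001e+5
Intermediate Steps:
-(-2707 + 1243)*(399 - 4654/1653) = -(-1464)*(399 - 4654*1/1653) = -(-1464)*(399 - 4654/1653) = -(-1464)*654893/1653 = -1*(-319587784/551) = 319587784/551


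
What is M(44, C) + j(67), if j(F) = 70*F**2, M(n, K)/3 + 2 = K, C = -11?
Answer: 314191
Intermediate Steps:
M(n, K) = -6 + 3*K
M(44, C) + j(67) = (-6 + 3*(-11)) + 70*67**2 = (-6 - 33) + 70*4489 = -39 + 314230 = 314191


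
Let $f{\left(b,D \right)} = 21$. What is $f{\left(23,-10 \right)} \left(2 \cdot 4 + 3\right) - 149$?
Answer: $82$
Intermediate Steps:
$f{\left(23,-10 \right)} \left(2 \cdot 4 + 3\right) - 149 = 21 \left(2 \cdot 4 + 3\right) - 149 = 21 \left(8 + 3\right) - 149 = 21 \cdot 11 - 149 = 231 - 149 = 82$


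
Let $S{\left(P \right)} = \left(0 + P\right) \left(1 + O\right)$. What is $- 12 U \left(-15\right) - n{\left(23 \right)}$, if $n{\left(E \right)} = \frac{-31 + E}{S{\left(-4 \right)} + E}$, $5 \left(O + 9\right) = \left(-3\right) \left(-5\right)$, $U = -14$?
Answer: $- \frac{108352}{43} \approx -2519.8$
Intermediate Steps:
$O = -6$ ($O = -9 + \frac{\left(-3\right) \left(-5\right)}{5} = -9 + \frac{1}{5} \cdot 15 = -9 + 3 = -6$)
$S{\left(P \right)} = - 5 P$ ($S{\left(P \right)} = \left(0 + P\right) \left(1 - 6\right) = P \left(-5\right) = - 5 P$)
$n{\left(E \right)} = \frac{-31 + E}{20 + E}$ ($n{\left(E \right)} = \frac{-31 + E}{\left(-5\right) \left(-4\right) + E} = \frac{-31 + E}{20 + E}$)
$- 12 U \left(-15\right) - n{\left(23 \right)} = \left(-12\right) \left(-14\right) \left(-15\right) - \frac{-31 + 23}{20 + 23} = 168 \left(-15\right) - \frac{1}{43} \left(-8\right) = -2520 - \frac{1}{43} \left(-8\right) = -2520 - - \frac{8}{43} = -2520 + \frac{8}{43} = - \frac{108352}{43}$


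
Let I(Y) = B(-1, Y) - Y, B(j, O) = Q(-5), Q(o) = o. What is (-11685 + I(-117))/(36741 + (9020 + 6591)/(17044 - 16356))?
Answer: -7962224/25293419 ≈ -0.31479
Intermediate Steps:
B(j, O) = -5
I(Y) = -5 - Y
(-11685 + I(-117))/(36741 + (9020 + 6591)/(17044 - 16356)) = (-11685 + (-5 - 1*(-117)))/(36741 + (9020 + 6591)/(17044 - 16356)) = (-11685 + (-5 + 117))/(36741 + 15611/688) = (-11685 + 112)/(36741 + 15611*(1/688)) = -11573/(36741 + 15611/688) = -11573/25293419/688 = -11573*688/25293419 = -7962224/25293419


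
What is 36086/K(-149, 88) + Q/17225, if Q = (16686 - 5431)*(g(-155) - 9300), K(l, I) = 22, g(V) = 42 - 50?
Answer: -12947481/2915 ≈ -4441.7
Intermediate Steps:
g(V) = -8
Q = -104761540 (Q = (16686 - 5431)*(-8 - 9300) = 11255*(-9308) = -104761540)
36086/K(-149, 88) + Q/17225 = 36086/22 - 104761540/17225 = 36086*(1/22) - 104761540*1/17225 = 18043/11 - 1611716/265 = -12947481/2915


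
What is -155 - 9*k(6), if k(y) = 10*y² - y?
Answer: -3341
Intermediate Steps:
k(y) = -y + 10*y²
-155 - 9*k(6) = -155 - 54*(-1 + 10*6) = -155 - 54*(-1 + 60) = -155 - 54*59 = -155 - 9*354 = -155 - 3186 = -3341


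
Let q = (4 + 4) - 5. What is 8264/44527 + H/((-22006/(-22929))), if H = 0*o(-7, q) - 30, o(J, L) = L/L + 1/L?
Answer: -15223464953/489930581 ≈ -31.073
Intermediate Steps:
q = 3 (q = 8 - 5 = 3)
o(J, L) = 1 + 1/L
H = -30 (H = 0*((1 + 3)/3) - 30 = 0*((⅓)*4) - 30 = 0*(4/3) - 30 = 0 - 30 = -30)
8264/44527 + H/((-22006/(-22929))) = 8264/44527 - 30/((-22006/(-22929))) = 8264*(1/44527) - 30/((-22006*(-1/22929))) = 8264/44527 - 30/22006/22929 = 8264/44527 - 30*22929/22006 = 8264/44527 - 343935/11003 = -15223464953/489930581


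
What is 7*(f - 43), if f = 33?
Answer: -70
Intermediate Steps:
7*(f - 43) = 7*(33 - 43) = 7*(-10) = -70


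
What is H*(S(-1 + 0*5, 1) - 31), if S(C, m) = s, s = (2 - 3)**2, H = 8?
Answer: -240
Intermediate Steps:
s = 1 (s = (-1)**2 = 1)
S(C, m) = 1
H*(S(-1 + 0*5, 1) - 31) = 8*(1 - 31) = 8*(-30) = -240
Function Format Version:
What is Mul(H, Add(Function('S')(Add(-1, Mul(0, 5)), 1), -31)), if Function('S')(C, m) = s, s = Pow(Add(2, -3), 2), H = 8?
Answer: -240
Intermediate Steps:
s = 1 (s = Pow(-1, 2) = 1)
Function('S')(C, m) = 1
Mul(H, Add(Function('S')(Add(-1, Mul(0, 5)), 1), -31)) = Mul(8, Add(1, -31)) = Mul(8, -30) = -240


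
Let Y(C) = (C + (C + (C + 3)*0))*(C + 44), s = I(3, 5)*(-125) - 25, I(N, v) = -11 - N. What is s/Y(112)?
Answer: 575/11648 ≈ 0.049365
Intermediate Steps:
s = 1725 (s = (-11 - 1*3)*(-125) - 25 = (-11 - 3)*(-125) - 25 = -14*(-125) - 25 = 1750 - 25 = 1725)
Y(C) = 2*C*(44 + C) (Y(C) = (C + (C + (3 + C)*0))*(44 + C) = (C + (C + 0))*(44 + C) = (C + C)*(44 + C) = (2*C)*(44 + C) = 2*C*(44 + C))
s/Y(112) = 1725/((2*112*(44 + 112))) = 1725/((2*112*156)) = 1725/34944 = 1725*(1/34944) = 575/11648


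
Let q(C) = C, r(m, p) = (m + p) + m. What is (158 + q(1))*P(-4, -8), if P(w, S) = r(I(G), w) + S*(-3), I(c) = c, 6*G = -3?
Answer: 3021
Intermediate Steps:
G = -1/2 (G = (1/6)*(-3) = -1/2 ≈ -0.50000)
r(m, p) = p + 2*m
P(w, S) = -1 + w - 3*S (P(w, S) = (w + 2*(-1/2)) + S*(-3) = (w - 1) - 3*S = (-1 + w) - 3*S = -1 + w - 3*S)
(158 + q(1))*P(-4, -8) = (158 + 1)*(-1 - 4 - 3*(-8)) = 159*(-1 - 4 + 24) = 159*19 = 3021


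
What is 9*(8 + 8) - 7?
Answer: 137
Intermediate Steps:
9*(8 + 8) - 7 = 9*16 - 7 = 144 - 7 = 137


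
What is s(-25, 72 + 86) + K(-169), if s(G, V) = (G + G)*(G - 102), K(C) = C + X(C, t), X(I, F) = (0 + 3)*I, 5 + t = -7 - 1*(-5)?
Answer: 5674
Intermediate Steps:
t = -7 (t = -5 + (-7 - 1*(-5)) = -5 + (-7 + 5) = -5 - 2 = -7)
X(I, F) = 3*I
K(C) = 4*C (K(C) = C + 3*C = 4*C)
s(G, V) = 2*G*(-102 + G) (s(G, V) = (2*G)*(-102 + G) = 2*G*(-102 + G))
s(-25, 72 + 86) + K(-169) = 2*(-25)*(-102 - 25) + 4*(-169) = 2*(-25)*(-127) - 676 = 6350 - 676 = 5674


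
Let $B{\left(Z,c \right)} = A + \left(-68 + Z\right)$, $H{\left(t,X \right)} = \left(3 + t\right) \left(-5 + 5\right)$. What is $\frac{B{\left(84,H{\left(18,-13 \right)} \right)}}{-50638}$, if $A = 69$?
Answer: $- \frac{85}{50638} \approx -0.0016786$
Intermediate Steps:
$H{\left(t,X \right)} = 0$ ($H{\left(t,X \right)} = \left(3 + t\right) 0 = 0$)
$B{\left(Z,c \right)} = 1 + Z$ ($B{\left(Z,c \right)} = 69 + \left(-68 + Z\right) = 1 + Z$)
$\frac{B{\left(84,H{\left(18,-13 \right)} \right)}}{-50638} = \frac{1 + 84}{-50638} = 85 \left(- \frac{1}{50638}\right) = - \frac{85}{50638}$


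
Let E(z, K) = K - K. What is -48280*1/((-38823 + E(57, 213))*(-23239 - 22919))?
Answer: -24140/895996017 ≈ -2.6942e-5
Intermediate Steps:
E(z, K) = 0
-48280*1/((-38823 + E(57, 213))*(-23239 - 22919)) = -48280*1/((-38823 + 0)*(-23239 - 22919)) = -48280/((-38823*(-46158))) = -48280/1791992034 = -48280*1/1791992034 = -24140/895996017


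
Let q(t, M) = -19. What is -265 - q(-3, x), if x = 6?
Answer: -246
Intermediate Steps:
-265 - q(-3, x) = -265 - 1*(-19) = -265 + 19 = -246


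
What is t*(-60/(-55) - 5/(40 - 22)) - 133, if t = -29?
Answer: -31003/198 ≈ -156.58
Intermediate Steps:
t*(-60/(-55) - 5/(40 - 22)) - 133 = -29*(-60/(-55) - 5/(40 - 22)) - 133 = -29*(-60*(-1/55) - 5/18) - 133 = -29*(12/11 - 5*1/18) - 133 = -29*(12/11 - 5/18) - 133 = -29*161/198 - 133 = -4669/198 - 133 = -31003/198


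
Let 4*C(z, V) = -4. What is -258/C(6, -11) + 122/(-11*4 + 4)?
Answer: 5099/20 ≈ 254.95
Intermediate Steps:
C(z, V) = -1 (C(z, V) = (¼)*(-4) = -1)
-258/C(6, -11) + 122/(-11*4 + 4) = -258/(-1) + 122/(-11*4 + 4) = -258*(-1) + 122/(-44 + 4) = 258 + 122/(-40) = 258 + 122*(-1/40) = 258 - 61/20 = 5099/20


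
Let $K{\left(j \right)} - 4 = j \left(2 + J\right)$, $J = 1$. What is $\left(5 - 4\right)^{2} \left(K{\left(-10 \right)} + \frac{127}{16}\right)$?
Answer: $- \frac{289}{16} \approx -18.063$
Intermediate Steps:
$K{\left(j \right)} = 4 + 3 j$ ($K{\left(j \right)} = 4 + j \left(2 + 1\right) = 4 + j 3 = 4 + 3 j$)
$\left(5 - 4\right)^{2} \left(K{\left(-10 \right)} + \frac{127}{16}\right) = \left(5 - 4\right)^{2} \left(\left(4 + 3 \left(-10\right)\right) + \frac{127}{16}\right) = 1^{2} \left(\left(4 - 30\right) + 127 \cdot \frac{1}{16}\right) = 1 \left(-26 + \frac{127}{16}\right) = 1 \left(- \frac{289}{16}\right) = - \frac{289}{16}$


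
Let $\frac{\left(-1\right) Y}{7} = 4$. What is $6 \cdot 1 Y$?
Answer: $-168$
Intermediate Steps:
$Y = -28$ ($Y = \left(-7\right) 4 = -28$)
$6 \cdot 1 Y = 6 \cdot 1 \left(-28\right) = 6 \left(-28\right) = -168$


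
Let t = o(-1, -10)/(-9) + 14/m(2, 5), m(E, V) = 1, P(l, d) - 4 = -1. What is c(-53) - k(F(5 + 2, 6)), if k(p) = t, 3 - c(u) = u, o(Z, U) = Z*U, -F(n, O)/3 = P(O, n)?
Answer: 388/9 ≈ 43.111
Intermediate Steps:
P(l, d) = 3 (P(l, d) = 4 - 1 = 3)
F(n, O) = -9 (F(n, O) = -3*3 = -9)
o(Z, U) = U*Z
c(u) = 3 - u
t = 116/9 (t = -10*(-1)/(-9) + 14/1 = 10*(-1/9) + 14*1 = -10/9 + 14 = 116/9 ≈ 12.889)
k(p) = 116/9
c(-53) - k(F(5 + 2, 6)) = (3 - 1*(-53)) - 1*116/9 = (3 + 53) - 116/9 = 56 - 116/9 = 388/9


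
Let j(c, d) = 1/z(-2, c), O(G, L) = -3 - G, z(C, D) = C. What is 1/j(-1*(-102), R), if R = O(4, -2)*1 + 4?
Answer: -2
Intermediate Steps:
R = -3 (R = (-3 - 1*4)*1 + 4 = (-3 - 4)*1 + 4 = -7*1 + 4 = -7 + 4 = -3)
j(c, d) = -½ (j(c, d) = 1/(-2) = -½)
1/j(-1*(-102), R) = 1/(-½) = -2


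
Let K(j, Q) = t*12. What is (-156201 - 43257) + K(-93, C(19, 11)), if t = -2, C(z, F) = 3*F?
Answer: -199482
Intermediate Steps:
K(j, Q) = -24 (K(j, Q) = -2*12 = -24)
(-156201 - 43257) + K(-93, C(19, 11)) = (-156201 - 43257) - 24 = -199458 - 24 = -199482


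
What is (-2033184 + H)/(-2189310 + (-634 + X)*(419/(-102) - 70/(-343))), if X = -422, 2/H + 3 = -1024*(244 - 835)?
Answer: 512480061904783/550793775082107 ≈ 0.93044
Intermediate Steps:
H = 2/605181 (H = 2/(-3 - 1024*(244 - 835)) = 2/(-3 - 1024*(-591)) = 2/(-3 + 605184) = 2/605181 ≈ 3.3048e-6)
(-2033184 + H)/(-2189310 + (-634 + X)*(419/(-102) - 70/(-343))) = (-2033184 + 2/605181)/(-2189310 + (-634 - 422)*(419/(-102) - 70/(-343))) = -1230444326302/(605181*(-2189310 - 1056*(419*(-1/102) - 70*(-1/343)))) = -1230444326302/(605181*(-2189310 - 1056*(-419/102 + 10/49))) = -1230444326302/(605181*(-2189310 - 1056*(-19511/4998))) = -1230444326302/(605181*(-2189310 + 3433936/833)) = -1230444326302/(605181*(-1820261294/833)) = -1230444326302/605181*(-833/1820261294) = 512480061904783/550793775082107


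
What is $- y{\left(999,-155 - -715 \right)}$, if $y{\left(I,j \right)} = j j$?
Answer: $-313600$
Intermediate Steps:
$y{\left(I,j \right)} = j^{2}$
$- y{\left(999,-155 - -715 \right)} = - \left(-155 - -715\right)^{2} = - \left(-155 + 715\right)^{2} = - 560^{2} = \left(-1\right) 313600 = -313600$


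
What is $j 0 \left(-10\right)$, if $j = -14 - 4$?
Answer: $0$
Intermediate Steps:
$j = -18$ ($j = -14 - 4 = -18$)
$j 0 \left(-10\right) = \left(-18\right) 0 \left(-10\right) = 0 \left(-10\right) = 0$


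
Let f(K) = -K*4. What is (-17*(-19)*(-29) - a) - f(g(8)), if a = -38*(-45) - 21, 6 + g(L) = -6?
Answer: -11104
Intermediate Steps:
g(L) = -12 (g(L) = -6 - 6 = -12)
f(K) = -4*K
a = 1689 (a = 1710 - 21 = 1689)
(-17*(-19)*(-29) - a) - f(g(8)) = (-17*(-19)*(-29) - 1*1689) - (-4)*(-12) = (323*(-29) - 1689) - 1*48 = (-9367 - 1689) - 48 = -11056 - 48 = -11104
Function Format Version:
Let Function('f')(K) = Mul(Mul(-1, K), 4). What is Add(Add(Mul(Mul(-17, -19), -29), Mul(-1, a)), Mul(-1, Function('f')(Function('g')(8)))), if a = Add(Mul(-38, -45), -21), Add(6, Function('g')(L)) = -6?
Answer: -11104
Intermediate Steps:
Function('g')(L) = -12 (Function('g')(L) = Add(-6, -6) = -12)
Function('f')(K) = Mul(-4, K)
a = 1689 (a = Add(1710, -21) = 1689)
Add(Add(Mul(Mul(-17, -19), -29), Mul(-1, a)), Mul(-1, Function('f')(Function('g')(8)))) = Add(Add(Mul(Mul(-17, -19), -29), Mul(-1, 1689)), Mul(-1, Mul(-4, -12))) = Add(Add(Mul(323, -29), -1689), Mul(-1, 48)) = Add(Add(-9367, -1689), -48) = Add(-11056, -48) = -11104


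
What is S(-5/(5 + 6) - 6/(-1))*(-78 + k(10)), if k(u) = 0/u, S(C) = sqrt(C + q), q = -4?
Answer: -78*sqrt(187)/11 ≈ -96.967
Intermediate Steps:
S(C) = sqrt(-4 + C) (S(C) = sqrt(C - 4) = sqrt(-4 + C))
k(u) = 0
S(-5/(5 + 6) - 6/(-1))*(-78 + k(10)) = sqrt(-4 + (-5/(5 + 6) - 6/(-1)))*(-78 + 0) = sqrt(-4 + (-5/11 - 6*(-1)))*(-78) = sqrt(-4 + (-5*1/11 + 6))*(-78) = sqrt(-4 + (-5/11 + 6))*(-78) = sqrt(-4 + 61/11)*(-78) = sqrt(17/11)*(-78) = (sqrt(187)/11)*(-78) = -78*sqrt(187)/11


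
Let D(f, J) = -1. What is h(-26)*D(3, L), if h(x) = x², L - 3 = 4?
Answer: -676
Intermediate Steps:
L = 7 (L = 3 + 4 = 7)
h(-26)*D(3, L) = (-26)²*(-1) = 676*(-1) = -676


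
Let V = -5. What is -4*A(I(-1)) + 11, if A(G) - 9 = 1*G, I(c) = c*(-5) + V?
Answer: -25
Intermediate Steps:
I(c) = -5 - 5*c (I(c) = c*(-5) - 5 = -5*c - 5 = -5 - 5*c)
A(G) = 9 + G (A(G) = 9 + 1*G = 9 + G)
-4*A(I(-1)) + 11 = -4*(9 + (-5 - 5*(-1))) + 11 = -4*(9 + (-5 + 5)) + 11 = -4*(9 + 0) + 11 = -4*9 + 11 = -36 + 11 = -25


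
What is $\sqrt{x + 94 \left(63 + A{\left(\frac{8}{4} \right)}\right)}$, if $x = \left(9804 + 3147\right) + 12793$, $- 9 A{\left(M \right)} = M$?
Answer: $\frac{\sqrt{284806}}{3} \approx 177.89$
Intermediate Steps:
$A{\left(M \right)} = - \frac{M}{9}$
$x = 25744$ ($x = 12951 + 12793 = 25744$)
$\sqrt{x + 94 \left(63 + A{\left(\frac{8}{4} \right)}\right)} = \sqrt{25744 + 94 \left(63 - \frac{8 \cdot \frac{1}{4}}{9}\right)} = \sqrt{25744 + 94 \left(63 - \frac{2}{9}\right)} = \sqrt{25744 + 94 \cdot \frac{565}{9}} = \sqrt{25744 + \frac{53110}{9}} = \sqrt{\frac{284806}{9}} = \frac{\sqrt{284806}}{3}$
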